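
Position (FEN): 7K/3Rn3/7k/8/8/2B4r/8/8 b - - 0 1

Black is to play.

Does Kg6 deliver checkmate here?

After Kg6: white king on h8; in check: yes, from the black rook on h3.
King squares — g7: attacked by Kg6; h7: attacked by Rh3; g8: attacked by Ne7.
White has no legal moves → checkmate.

yes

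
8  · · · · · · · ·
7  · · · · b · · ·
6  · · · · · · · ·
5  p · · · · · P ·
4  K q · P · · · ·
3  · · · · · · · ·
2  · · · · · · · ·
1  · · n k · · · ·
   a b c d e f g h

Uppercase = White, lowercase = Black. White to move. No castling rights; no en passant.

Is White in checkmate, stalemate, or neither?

checkmate

White to move; white king on a4.
In check: yes, from the black queen on b4.
King squares — a3: attacked by Qb4; b3: attacked by Nc1; b4: attacked by Pa5; a5: attacked by Qb4; b5: attacked by Qb4.
Legal moves for White: none.
In check with no legal moves → checkmate.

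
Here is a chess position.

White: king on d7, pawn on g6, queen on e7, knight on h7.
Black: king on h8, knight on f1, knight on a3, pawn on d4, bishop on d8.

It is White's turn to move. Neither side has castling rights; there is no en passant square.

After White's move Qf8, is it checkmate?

After Qf8: black king on h8; in check: yes, from the white queen on f8.
King squares — g7: attacked by Qf8; h7: attacked by Pg6; g8: attacked by Qf8.
Black has no legal moves → checkmate.

yes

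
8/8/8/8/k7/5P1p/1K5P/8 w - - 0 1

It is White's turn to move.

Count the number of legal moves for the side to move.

7

White to move; king on b2.
In check: no.
Legal moves: Kc3, Kc2, Ka2, Kc1, Kb1, Ka1, f4.
Count: 7.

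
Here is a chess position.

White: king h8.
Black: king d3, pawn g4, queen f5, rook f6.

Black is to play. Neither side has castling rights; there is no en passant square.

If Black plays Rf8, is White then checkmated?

no

After Rf8: white king on h8; in check: yes, from the black rook on f8.
White has 1 legal reply: Kg7.
In check but a legal move exists → not checkmate.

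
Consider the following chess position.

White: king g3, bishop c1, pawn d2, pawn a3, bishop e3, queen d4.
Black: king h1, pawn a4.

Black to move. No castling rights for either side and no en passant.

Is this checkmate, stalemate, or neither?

stalemate

Black to move; black king on h1.
In check: no.
King squares — g1: attacked by Be3; g2: attacked by Kg3; h2: attacked by Kg3.
Legal moves for Black: none.
Not in check and no legal moves → stalemate.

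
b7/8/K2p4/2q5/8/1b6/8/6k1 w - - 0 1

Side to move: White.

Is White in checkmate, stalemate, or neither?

White to move; white king on a6.
In check: no.
King squares — a5: attacked by Qc5; b5: attacked by Qc5; b6: attacked by Qc5; a7: attacked by Qc5; b7: attacked by Ba8.
Legal moves for White: none.
Not in check and no legal moves → stalemate.

stalemate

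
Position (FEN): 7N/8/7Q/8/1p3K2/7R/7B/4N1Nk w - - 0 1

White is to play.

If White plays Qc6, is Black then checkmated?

yes

After Qc6: black king on h1; in check: yes, from the white queen on c6.
King squares — g1: attacked by Bh2; g2: attacked by Ne1; h2: attacked by Rh3.
Black has no legal moves → checkmate.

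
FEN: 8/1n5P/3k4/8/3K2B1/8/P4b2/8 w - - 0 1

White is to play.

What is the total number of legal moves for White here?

White to move; king on d4.
In check: yes, from the black bishop on f2.
Legal moves: Ke4, Kc4, Kd3, Kc3.
Count: 4.

4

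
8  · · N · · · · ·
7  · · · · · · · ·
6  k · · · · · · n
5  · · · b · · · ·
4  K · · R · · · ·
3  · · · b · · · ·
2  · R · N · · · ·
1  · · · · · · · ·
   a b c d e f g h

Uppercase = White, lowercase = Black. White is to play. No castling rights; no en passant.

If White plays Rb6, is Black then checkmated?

After Rb6: black king on a6; in check: yes, from the white rook on b6.
King squares — a5: attacked by Ka4; b5: attacked by Ka4; b6: attacked by Nc8; a7: attacked by Nc8; b7: attacked by Rb6.
Black has no legal moves → checkmate.

yes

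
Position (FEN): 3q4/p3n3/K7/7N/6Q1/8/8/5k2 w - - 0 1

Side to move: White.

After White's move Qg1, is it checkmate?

After Qg1: black king on f1; in check: yes, from the white queen on g1.
Black has 2 legal replies: Ke2, Kxg1.
In check but a legal move exists → not checkmate.

no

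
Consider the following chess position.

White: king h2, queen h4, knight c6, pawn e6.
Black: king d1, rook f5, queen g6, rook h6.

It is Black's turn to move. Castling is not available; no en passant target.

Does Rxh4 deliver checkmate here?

yes

After Rxh4: white king on h2; in check: yes, from the black rook on h4.
King squares — g1: attacked by Qg6; h1: attacked by Rh4; g2: attacked by Qg6; g3: attacked by Qg6; h3: attacked by Rh4.
White has no legal moves → checkmate.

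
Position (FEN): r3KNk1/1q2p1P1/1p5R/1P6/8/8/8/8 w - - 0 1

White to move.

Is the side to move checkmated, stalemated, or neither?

checkmate

White to move; white king on e8.
In check: yes, from the black rook on a8.
King squares — d7: attacked by Qb7; e7: attacked by Qb7; f7: attacked by Kg8; d8: attacked by Ra8; f8: own knight.
Legal moves for White: none.
In check with no legal moves → checkmate.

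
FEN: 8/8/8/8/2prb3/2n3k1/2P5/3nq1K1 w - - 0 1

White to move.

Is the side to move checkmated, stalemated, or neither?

checkmate

White to move; white king on g1.
In check: yes, from the black queen on e1.
King squares — f1: attacked by Qe1; h1: attacked by Qe1; f2: attacked by Nd1; g2: attacked by Kg3; h2: attacked by Kg3.
Legal moves for White: none.
In check with no legal moves → checkmate.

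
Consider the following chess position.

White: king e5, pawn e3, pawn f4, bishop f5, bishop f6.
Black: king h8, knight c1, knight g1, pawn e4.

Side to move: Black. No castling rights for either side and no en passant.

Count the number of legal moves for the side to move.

1

Black to move; king on h8.
In check: yes, from the white bishop on f6.
Legal moves: Kg8.
Count: 1.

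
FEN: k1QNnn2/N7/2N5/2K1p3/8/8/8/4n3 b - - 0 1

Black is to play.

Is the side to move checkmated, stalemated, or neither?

checkmate

Black to move; black king on a8.
In check: yes, from the white queen on c8.
King squares — a7: attacked by Nc6; b7: attacked by Qc8; b8: attacked by Nc6.
Legal moves for Black: none.
In check with no legal moves → checkmate.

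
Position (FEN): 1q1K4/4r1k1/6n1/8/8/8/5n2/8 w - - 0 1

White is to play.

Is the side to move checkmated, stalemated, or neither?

checkmate

White to move; white king on d8.
In check: yes, from the black queen on b8.
King squares — c7: attacked by Re7; d7: attacked by Re7; e7: attacked by Ng6; c8: attacked by Qb8; e8: attacked by Re7.
Legal moves for White: none.
In check with no legal moves → checkmate.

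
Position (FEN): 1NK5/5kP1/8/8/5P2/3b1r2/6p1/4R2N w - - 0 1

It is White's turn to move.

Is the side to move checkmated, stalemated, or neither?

neither

White to move; white king on c8.
In check: no.
Legal moves for White include: Kd8, Kd7, Kc7, Kb7, Nd7, Nc6, Na6, Ng3, Nf2, Re8, Re7+, Re6, Re5, Re4, Re3, Re2, Rg1, Rf1, ... (list truncated; more exist).
White has legal moves and is not in check → neither.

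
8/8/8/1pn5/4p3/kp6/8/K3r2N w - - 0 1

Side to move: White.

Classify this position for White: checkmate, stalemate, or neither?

White to move; white king on a1.
In check: yes, from the black rook on e1.
King squares — b1: attacked by Re1; a2: attacked by Ka3; b2: attacked by Ka3.
Legal moves for White: none.
In check with no legal moves → checkmate.

checkmate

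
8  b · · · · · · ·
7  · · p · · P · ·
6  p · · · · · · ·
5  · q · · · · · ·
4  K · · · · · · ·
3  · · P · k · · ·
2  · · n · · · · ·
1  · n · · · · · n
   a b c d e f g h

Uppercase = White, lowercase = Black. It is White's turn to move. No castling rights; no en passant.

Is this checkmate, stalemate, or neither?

White to move; white king on a4.
In check: yes, from the black queen on b5.
King squares — a3: attacked by Nb1; b3: attacked by Qb5; b4: attacked by Nc2; a5: attacked by Qb5; b5: attacked by Pa6.
Legal moves for White: none.
In check with no legal moves → checkmate.

checkmate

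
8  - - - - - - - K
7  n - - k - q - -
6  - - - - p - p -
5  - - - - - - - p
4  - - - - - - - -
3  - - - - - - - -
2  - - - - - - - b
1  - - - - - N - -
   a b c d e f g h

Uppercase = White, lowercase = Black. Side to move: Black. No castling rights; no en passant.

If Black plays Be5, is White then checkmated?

After Be5: white king on h8; in check: yes, from the black bishop on e5.
King squares — g7: attacked by Be5; h7: attacked by Qf7; g8: attacked by Qf7.
White has no legal moves → checkmate.

yes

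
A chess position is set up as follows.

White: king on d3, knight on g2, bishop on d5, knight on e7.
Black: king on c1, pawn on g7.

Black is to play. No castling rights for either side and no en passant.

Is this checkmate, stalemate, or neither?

Black to move; black king on c1.
In check: no.
Legal moves for Black: Kb2, Kd1, Kb1, g6, g5.
Black has 5 legal moves and is not in check → neither.

neither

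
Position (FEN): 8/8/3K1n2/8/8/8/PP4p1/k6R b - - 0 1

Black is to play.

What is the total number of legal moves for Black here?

10

Black to move; king on a1.
In check: yes, from the white rook on h1.
Legal moves: Kxb2, Kxa2, gxh1=Q, gxh1=R, gxh1=B, gxh1=N, g1=Q, g1=R, g1=B, g1=N.
Count: 10.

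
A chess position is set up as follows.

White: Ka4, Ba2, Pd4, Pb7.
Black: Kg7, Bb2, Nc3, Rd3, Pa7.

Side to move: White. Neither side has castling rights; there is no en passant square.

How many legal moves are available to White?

White to move; king on a4.
In check: yes, from the black knight on c3.
Legal moves: Ka5, Kb4, Kb3.
Count: 3.

3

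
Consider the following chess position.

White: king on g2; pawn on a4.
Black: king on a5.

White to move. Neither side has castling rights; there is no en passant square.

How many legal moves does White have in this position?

White to move; king on g2.
In check: no.
Legal moves: Kh3, Kg3, Kf3, Kh2, Kf2, Kh1, Kg1, Kf1.
Count: 8.

8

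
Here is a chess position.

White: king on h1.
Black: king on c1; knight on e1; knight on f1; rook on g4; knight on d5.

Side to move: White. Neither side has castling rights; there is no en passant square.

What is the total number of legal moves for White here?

0

White to move; king on h1.
In check: no.
Legal moves: none.
Count: 0.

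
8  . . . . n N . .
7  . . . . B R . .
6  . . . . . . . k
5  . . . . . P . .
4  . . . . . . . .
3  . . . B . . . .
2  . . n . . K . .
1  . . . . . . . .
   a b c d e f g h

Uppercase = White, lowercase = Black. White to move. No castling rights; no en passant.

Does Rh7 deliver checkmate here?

yes

After Rh7: black king on h6; in check: yes, from the white rook on h7.
King squares — g5: attacked by Be7; h5: attacked by Rh7; g6: attacked by Pf5; g7: attacked by Rh7; h7: attacked by Nf8.
Black has no legal moves → checkmate.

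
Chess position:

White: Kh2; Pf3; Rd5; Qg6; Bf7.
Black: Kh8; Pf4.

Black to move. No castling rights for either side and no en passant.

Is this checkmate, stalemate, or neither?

Black to move; black king on h8.
In check: no.
King squares — g7: attacked by Qg6; h7: attacked by Qg6; g8: attacked by Qg6.
Legal moves for Black: none.
Not in check and no legal moves → stalemate.

stalemate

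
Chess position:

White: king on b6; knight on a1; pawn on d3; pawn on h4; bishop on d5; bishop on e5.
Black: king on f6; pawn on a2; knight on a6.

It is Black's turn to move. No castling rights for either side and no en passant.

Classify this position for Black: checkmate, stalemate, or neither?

Black to move; black king on f6.
In check: yes, from the white bishop on e5.
King squares — e5: available; f5: available; g5: attacked by Ph4; e6: attacked by Bd5; g6: available; e7: available; f7: attacked by Bd5; g7: attacked by Be5.
Legal moves for Black: Ke7, Kg6, Kf5, Kxe5.
Black is in check but has 4 legal moves → neither.

neither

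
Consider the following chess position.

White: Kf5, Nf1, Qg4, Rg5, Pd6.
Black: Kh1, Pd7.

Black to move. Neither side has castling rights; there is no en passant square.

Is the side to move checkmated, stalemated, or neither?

Black to move; black king on h1.
In check: no.
King squares — g1: attacked by Qg4; g2: attacked by Qg4; h2: attacked by Nf1.
Legal moves for Black: none.
Not in check and no legal moves → stalemate.

stalemate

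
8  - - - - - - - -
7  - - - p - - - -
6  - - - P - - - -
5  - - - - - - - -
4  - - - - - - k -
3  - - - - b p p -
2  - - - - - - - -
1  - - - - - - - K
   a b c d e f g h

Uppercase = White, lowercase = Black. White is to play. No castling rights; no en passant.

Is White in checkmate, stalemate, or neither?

stalemate

White to move; white king on h1.
In check: no.
King squares — g1: attacked by Be3; g2: attacked by Pf3; h2: attacked by Pg3.
Legal moves for White: none.
Not in check and no legal moves → stalemate.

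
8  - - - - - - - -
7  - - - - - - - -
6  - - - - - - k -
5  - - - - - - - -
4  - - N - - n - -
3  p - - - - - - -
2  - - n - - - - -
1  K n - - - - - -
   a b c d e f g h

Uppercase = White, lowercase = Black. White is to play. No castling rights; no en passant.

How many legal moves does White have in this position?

2

White to move; king on a1.
In check: yes, from the black knight on c2.
Legal moves: Ka2, Kxb1.
Count: 2.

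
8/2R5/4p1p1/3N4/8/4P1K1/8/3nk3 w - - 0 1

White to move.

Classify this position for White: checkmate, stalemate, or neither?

White to move; white king on g3.
In check: no.
Legal moves for White include: Rc8, Rh7, Rg7, Rf7, Re7, Rd7, Rb7, Ra7, Rc6, Rc5, Rc4, Rc3, Rc2, Rc1, Ne7, Nf6, Nb6, Nf4, ... (list truncated; more exist).
White has legal moves and is not in check → neither.

neither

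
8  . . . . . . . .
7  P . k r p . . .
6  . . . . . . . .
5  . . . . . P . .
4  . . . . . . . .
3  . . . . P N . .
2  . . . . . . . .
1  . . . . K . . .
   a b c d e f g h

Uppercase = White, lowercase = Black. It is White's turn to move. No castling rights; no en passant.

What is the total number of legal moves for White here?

White to move; king on e1.
In check: no.
Legal moves: Ng5, Ne5, Nh4, Nd4, Nh2, Nd2, Ng1, Kf2, Ke2, Kf1, a8=Q, a8=R, a8=B, a8=N+, f6, e4.
Count: 16.

16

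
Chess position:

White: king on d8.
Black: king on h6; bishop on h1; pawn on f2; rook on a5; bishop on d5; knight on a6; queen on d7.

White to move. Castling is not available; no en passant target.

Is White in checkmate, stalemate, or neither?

neither

White to move; white king on d8.
In check: yes, from the black queen on d7.
Legal moves for White: Kxd7.
White is in check but has 1 legal move → neither.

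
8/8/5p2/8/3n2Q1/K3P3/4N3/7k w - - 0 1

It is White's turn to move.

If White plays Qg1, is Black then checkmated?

yes

After Qg1: black king on h1; in check: yes, from the white queen on g1.
King squares — g1: attacked by Ne2; g2: attacked by Qg1; h2: attacked by Qg1.
Black has no legal moves → checkmate.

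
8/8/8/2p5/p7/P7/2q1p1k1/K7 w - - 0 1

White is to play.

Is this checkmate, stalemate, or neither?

stalemate

White to move; white king on a1.
In check: no.
King squares — b1: attacked by Qc2; a2: attacked by Qc2; b2: attacked by Qc2.
Legal moves for White: none.
Not in check and no legal moves → stalemate.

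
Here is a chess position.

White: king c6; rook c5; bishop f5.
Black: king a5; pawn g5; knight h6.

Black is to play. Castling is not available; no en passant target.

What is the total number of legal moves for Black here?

3

Black to move; king on a5.
In check: yes, from the white rook on c5.
Legal moves: Ka6, Kb4, Ka4.
Count: 3.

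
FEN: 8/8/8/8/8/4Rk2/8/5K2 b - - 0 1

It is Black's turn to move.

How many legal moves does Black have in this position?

3

Black to move; king on f3.
In check: yes, from the white rook on e3.
Legal moves: Kg4, Kf4, Kxe3.
Count: 3.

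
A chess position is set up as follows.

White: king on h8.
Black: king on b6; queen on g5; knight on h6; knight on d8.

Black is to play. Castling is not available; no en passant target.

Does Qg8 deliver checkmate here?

After Qg8: white king on h8; in check: yes, from the black queen on g8.
King squares — g7: attacked by Qg8; h7: attacked by Qg8; g8: attacked by Nh6.
White has no legal moves → checkmate.

yes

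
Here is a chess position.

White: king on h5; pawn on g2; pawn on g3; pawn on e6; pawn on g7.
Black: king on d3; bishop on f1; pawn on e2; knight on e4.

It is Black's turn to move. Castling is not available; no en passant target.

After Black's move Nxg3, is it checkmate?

no

After Nxg3: white king on h5; in check: yes, from the black knight on g3.
White has 5 legal replies: Kh6, Kg6, Kg5, Kh4, Kg4.
In check but a legal move exists → not checkmate.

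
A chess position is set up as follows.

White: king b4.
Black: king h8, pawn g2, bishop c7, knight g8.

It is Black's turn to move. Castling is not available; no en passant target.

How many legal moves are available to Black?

18

Black to move; king on h8.
In check: no.
Legal moves: Kh7, Kg7, Ne7, Nh6, Nf6, Bd8, Bb8, Bd6+, Bb6, Be5, Ba5+, Bf4, Bg3, Bh2, g1=Q, g1=R, g1=B, g1=N.
Count: 18.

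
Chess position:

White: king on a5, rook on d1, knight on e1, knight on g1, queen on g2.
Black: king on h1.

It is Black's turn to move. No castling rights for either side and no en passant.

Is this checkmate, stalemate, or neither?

Black to move; black king on h1.
In check: yes, from the white queen on g2.
King squares — g1: attacked by Qg2; g2: attacked by Ne1; h2: attacked by Qg2.
Legal moves for Black: none.
In check with no legal moves → checkmate.

checkmate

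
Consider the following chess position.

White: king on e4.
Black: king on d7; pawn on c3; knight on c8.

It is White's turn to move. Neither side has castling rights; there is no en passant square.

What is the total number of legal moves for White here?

8

White to move; king on e4.
In check: no.
Legal moves: Kf5, Ke5, Kd5, Kf4, Kd4, Kf3, Ke3, Kd3.
Count: 8.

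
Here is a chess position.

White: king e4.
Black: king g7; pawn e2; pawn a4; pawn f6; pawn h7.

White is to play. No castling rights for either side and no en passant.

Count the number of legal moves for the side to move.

White to move; king on e4.
In check: no.
Legal moves: Kf5, Kd5, Kf4, Kd4, Kf3, Ke3, Kd3.
Count: 7.

7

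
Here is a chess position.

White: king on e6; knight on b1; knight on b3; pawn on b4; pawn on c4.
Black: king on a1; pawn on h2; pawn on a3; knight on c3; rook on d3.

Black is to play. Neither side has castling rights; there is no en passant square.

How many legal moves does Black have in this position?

Black to move; king on a1.
In check: yes, from the white knight on b3.
Legal moves: Kb2, Ka2, Kxb1.
Count: 3.

3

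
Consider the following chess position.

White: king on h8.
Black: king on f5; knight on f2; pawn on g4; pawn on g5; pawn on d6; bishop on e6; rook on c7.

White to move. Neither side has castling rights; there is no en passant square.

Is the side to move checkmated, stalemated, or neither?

stalemate

White to move; white king on h8.
In check: no.
King squares — g7: attacked by Rc7; h7: attacked by Rc7; g8: attacked by Be6.
Legal moves for White: none.
Not in check and no legal moves → stalemate.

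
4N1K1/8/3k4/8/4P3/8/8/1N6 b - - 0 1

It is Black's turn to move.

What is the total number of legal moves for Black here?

Black to move; king on d6.
In check: yes, from the white knight on e8.
Legal moves: Ke7, Kd7, Ke6, Kc6, Ke5, Kc5.
Count: 6.

6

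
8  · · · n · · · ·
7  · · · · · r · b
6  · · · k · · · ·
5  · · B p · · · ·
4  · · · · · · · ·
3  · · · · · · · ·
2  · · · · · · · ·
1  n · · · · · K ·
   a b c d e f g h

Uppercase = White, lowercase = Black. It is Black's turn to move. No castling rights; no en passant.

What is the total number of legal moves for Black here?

6

Black to move; king on d6.
In check: yes, from the white bishop on c5.
Legal moves: Kd7, Kc7, Ke6, Kc6, Ke5, Kxc5.
Count: 6.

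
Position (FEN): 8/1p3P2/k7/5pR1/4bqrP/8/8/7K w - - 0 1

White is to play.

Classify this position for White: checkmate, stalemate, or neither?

White to move; white king on h1.
In check: yes, from the black bishop on e4.
King squares — g1: attacked by Rg4; g2: attacked by Be4; h2: attacked by Qf4.
Legal moves for White: none.
In check with no legal moves → checkmate.

checkmate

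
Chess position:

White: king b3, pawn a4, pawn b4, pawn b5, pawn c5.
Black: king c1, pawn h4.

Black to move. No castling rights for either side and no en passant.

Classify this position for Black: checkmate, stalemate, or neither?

neither

Black to move; black king on c1.
In check: no.
Legal moves for Black: Kd2, Kd1, Kb1, h3.
Black has 4 legal moves and is not in check → neither.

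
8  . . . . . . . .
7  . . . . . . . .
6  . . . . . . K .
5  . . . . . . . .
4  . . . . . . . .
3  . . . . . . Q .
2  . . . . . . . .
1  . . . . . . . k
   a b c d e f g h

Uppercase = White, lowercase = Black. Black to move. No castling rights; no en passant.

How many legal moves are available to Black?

0

Black to move; king on h1.
In check: no.
Legal moves: none.
Count: 0.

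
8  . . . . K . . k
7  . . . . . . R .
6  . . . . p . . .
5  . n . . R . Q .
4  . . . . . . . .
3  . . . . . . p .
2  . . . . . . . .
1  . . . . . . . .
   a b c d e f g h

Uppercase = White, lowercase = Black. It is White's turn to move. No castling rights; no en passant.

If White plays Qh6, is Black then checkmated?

After Qh6: black king on h8; in check: yes, from the white queen on h6.
King squares — g7: attacked by Qh6; h7: attacked by Qh6; g8: attacked by Rg7.
Black has no legal moves → checkmate.

yes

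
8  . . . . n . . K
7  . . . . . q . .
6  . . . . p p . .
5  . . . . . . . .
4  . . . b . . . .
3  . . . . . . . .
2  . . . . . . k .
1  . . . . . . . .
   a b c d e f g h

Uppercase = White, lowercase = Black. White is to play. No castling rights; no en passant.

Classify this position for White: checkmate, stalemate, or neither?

White to move; white king on h8.
In check: no.
King squares — g7: attacked by Qf7; h7: attacked by Qf7; g8: attacked by Qf7.
Legal moves for White: none.
Not in check and no legal moves → stalemate.

stalemate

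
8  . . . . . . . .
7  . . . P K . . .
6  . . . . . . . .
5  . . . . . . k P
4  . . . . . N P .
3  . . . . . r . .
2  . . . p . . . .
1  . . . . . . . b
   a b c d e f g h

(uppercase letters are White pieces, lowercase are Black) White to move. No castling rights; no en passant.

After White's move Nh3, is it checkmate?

no

After Nh3: black king on g5; in check: yes, from the white knight on h3.
Black has 4 legal replies: Kh6, Kh4, Kxg4, Rxh3.
In check but a legal move exists → not checkmate.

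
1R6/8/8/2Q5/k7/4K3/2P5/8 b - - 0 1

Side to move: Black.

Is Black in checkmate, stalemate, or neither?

stalemate

Black to move; black king on a4.
In check: no.
King squares — a3: attacked by Qc5; b3: attacked by Pc2; b4: attacked by Qc5; a5: attacked by Qc5; b5: attacked by Qc5.
Legal moves for Black: none.
Not in check and no legal moves → stalemate.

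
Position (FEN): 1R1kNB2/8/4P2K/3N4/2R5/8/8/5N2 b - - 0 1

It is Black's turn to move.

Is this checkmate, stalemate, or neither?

checkmate

Black to move; black king on d8.
In check: yes, from the white rook on b8.
King squares — c7: attacked by Rc4; d7: attacked by Pe6; e7: attacked by Nd5; c8: attacked by Rc4; e8: attacked by Rb8.
Legal moves for Black: none.
In check with no legal moves → checkmate.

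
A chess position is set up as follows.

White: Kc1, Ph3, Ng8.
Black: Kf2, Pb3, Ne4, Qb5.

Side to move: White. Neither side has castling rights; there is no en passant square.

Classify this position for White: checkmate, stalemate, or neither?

neither

White to move; white king on c1.
In check: no.
Legal moves for White: Ne7, Nh6, Nf6, Kb2, Kd1, Kb1, h4.
White has 7 legal moves and is not in check → neither.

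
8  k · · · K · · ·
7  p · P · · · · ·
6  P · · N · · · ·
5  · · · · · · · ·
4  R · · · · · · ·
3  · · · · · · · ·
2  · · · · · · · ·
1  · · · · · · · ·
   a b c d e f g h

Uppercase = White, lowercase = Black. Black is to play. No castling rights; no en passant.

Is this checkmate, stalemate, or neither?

stalemate

Black to move; black king on a8.
In check: no.
King squares — a7: own pawn; b7: attacked by Pa6; b8: attacked by Pc7.
Legal moves for Black: none.
Not in check and no legal moves → stalemate.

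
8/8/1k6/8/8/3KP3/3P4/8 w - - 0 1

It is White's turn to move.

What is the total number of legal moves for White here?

7

White to move; king on d3.
In check: no.
Legal moves: Ke4, Kd4, Kc4, Kc3, Ke2, Kc2, e4.
Count: 7.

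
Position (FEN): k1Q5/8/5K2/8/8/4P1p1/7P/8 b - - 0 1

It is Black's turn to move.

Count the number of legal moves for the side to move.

Black to move; king on a8.
In check: yes, from the white queen on c8.
Legal moves: Ka7.
Count: 1.

1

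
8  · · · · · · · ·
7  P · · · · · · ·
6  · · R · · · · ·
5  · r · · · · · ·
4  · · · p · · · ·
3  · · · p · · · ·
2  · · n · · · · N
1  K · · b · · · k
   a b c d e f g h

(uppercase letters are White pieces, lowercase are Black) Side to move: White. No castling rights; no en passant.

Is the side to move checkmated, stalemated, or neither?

neither

White to move; white king on a1.
In check: yes, from the black knight on c2.
Legal moves for White: Ka2, Rxc2.
White is in check but has 2 legal moves → neither.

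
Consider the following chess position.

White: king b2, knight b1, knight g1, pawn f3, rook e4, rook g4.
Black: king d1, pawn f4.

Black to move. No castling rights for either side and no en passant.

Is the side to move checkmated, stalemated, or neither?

stalemate

Black to move; black king on d1.
In check: no.
King squares — c1: attacked by Kb2; e1: attacked by Re4; c2: attacked by Kb2; d2: attacked by Nb1; e2: attacked by Ng1.
Legal moves for Black: none.
Not in check and no legal moves → stalemate.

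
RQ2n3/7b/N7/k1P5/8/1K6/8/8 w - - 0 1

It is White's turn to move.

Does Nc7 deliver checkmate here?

After Nc7: black king on a5; in check: yes, from the white rook on a8.
King squares — a4: attacked by Kb3; b4: attacked by Kb3; b5: attacked by Nc7; a6: attacked by Nc7; b6: attacked by Pc5.
Black has no legal moves → checkmate.

yes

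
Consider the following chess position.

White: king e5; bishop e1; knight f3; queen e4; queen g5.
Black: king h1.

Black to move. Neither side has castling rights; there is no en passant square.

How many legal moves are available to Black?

Black to move; king on h1.
In check: no.
Legal moves: none.
Count: 0.

0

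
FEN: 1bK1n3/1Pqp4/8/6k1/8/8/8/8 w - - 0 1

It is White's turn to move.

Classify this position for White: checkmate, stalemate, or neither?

checkmate

White to move; white king on c8.
In check: yes, from the black queen on c7.
King squares — b7: own pawn; c7: attacked by Bb8; d7: attacked by Qc7; b8: attacked by Qc7; d8: attacked by Qc7.
Legal moves for White: none.
In check with no legal moves → checkmate.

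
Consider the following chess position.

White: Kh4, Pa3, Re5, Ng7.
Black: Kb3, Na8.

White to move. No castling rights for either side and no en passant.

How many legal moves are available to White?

White to move; king on h4.
In check: no.
Legal moves: Ne8, Ne6, Nh5, Nf5, Re8, Re7, Re6, Rh5, Rg5, Rf5, Rd5, Rc5, Rb5+, Ra5, Re4, Re3+, Re2, Re1, Kh5, Kg5, Kg4, Kh3, Kg3, a4.
Count: 24.

24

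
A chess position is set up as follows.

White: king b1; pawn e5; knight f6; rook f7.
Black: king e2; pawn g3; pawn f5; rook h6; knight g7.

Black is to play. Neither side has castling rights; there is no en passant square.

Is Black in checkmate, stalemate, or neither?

neither

Black to move; black king on e2.
In check: no.
Legal moves for Black include: Ne8, Ne6, Nh5, Rh8, Rh7, Rg6, Rxf6, Rh5, Rh4, Rh3, Rh2, Rh1+, Kf3, Ke3, Kd3, Kf2, Kd2, Kf1, ... (list truncated; more exist).
Black has legal moves and is not in check → neither.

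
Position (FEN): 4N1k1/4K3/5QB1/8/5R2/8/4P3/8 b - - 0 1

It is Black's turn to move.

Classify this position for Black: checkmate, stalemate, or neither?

stalemate

Black to move; black king on g8.
In check: no.
King squares — f7: attacked by Qf6; g7: attacked by Qf6; h7: attacked by Bg6; f8: attacked by Qf6; h8: attacked by Qf6.
Legal moves for Black: none.
Not in check and no legal moves → stalemate.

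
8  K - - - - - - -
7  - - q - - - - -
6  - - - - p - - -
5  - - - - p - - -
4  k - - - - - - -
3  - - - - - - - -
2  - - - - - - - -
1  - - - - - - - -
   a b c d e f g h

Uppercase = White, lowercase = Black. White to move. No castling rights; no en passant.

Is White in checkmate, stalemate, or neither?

White to move; white king on a8.
In check: no.
King squares — a7: attacked by Qc7; b7: attacked by Qc7; b8: attacked by Qc7.
Legal moves for White: none.
Not in check and no legal moves → stalemate.

stalemate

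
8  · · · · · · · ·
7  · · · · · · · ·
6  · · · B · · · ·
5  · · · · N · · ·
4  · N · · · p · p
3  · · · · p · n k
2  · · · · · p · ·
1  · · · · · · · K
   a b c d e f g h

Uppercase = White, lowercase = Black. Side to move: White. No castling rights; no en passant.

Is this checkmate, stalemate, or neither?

checkmate

White to move; white king on h1.
In check: yes, from the black knight on g3.
King squares — g1: attacked by Pf2; g2: attacked by Kh3; h2: attacked by Kh3.
Legal moves for White: none.
In check with no legal moves → checkmate.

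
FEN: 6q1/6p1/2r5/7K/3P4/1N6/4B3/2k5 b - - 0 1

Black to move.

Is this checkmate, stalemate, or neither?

Black to move; black king on c1.
In check: yes, from the white knight on b3.
Legal moves for Black: Kc2, Kb2, Kb1, Qxb3.
Black is in check but has 4 legal moves → neither.

neither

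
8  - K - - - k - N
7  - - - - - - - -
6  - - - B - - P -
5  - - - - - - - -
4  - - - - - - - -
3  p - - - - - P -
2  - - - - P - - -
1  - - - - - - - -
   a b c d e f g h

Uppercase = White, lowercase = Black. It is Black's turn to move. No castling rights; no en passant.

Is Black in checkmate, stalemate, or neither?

Black to move; black king on f8.
In check: yes, from the white bishop on d6.
Legal moves for Black: Kg8, Ke8, Kg7.
Black is in check but has 3 legal moves → neither.

neither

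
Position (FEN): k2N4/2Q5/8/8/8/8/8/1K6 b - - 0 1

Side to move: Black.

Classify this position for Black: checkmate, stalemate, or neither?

Black to move; black king on a8.
In check: no.
King squares — a7: attacked by Qc7; b7: attacked by Qc7; b8: attacked by Qc7.
Legal moves for Black: none.
Not in check and no legal moves → stalemate.

stalemate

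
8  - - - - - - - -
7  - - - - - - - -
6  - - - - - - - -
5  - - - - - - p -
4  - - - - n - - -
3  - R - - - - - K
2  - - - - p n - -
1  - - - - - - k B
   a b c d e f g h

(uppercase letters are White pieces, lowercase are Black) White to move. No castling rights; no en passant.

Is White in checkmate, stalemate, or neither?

checkmate

White to move; white king on h3.
In check: yes, from the black knight on f2.
King squares — g2: attacked by Kg1; h2: attacked by Kg1; g3: attacked by Ne4; g4: attacked by Nf2; h4: attacked by Pg5.
Legal moves for White: none.
In check with no legal moves → checkmate.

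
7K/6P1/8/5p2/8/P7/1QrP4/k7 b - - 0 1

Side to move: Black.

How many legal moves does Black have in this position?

2

Black to move; king on a1.
In check: yes, from the white queen on b2.
Legal moves: Kxb2, Rxb2.
Count: 2.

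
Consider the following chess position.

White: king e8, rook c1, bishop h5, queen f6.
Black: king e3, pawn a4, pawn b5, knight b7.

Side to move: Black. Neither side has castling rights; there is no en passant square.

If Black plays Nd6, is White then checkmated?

After Nd6: white king on e8; in check: yes, from the black knight on d6.
White has 5 legal replies: Kf8, Kd8, Ke7, Kd7, Qxd6.
In check but a legal move exists → not checkmate.

no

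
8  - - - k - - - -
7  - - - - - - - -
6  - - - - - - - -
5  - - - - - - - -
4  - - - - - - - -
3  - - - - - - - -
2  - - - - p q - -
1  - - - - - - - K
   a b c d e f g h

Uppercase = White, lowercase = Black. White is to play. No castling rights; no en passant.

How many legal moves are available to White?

White to move; king on h1.
In check: no.
Legal moves: none.
Count: 0.

0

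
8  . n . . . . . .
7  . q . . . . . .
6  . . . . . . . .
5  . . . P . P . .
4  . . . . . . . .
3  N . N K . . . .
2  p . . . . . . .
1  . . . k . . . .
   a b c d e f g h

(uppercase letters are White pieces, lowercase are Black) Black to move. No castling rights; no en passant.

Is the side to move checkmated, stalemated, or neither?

neither

Black to move; black king on d1.
In check: yes, from the white knight on c3.
King squares — c1: available; e1: available; c2: attacked by Na3; d2: attacked by Kd3; e2: attacked by Nc3.
Legal moves for Black: Ke1, Kc1.
Black is in check but has 2 legal moves → neither.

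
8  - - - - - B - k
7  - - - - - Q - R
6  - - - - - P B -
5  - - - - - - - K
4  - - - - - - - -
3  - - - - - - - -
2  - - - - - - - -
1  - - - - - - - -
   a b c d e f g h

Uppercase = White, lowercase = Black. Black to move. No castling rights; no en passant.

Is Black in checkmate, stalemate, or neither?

checkmate

Black to move; black king on h8.
In check: yes, from the white rook on h7.
King squares — g7: attacked by Pf6; h7: attacked by Bg6; g8: attacked by Qf7.
Legal moves for Black: none.
In check with no legal moves → checkmate.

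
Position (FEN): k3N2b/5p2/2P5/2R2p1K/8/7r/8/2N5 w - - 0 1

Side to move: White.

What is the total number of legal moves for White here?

White to move; king on h5.
In check: yes, from the black rook on h3.
Legal moves: Kg5.
Count: 1.

1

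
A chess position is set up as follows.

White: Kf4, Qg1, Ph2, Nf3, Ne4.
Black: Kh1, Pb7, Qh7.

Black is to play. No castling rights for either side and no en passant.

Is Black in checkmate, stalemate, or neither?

Black to move; black king on h1.
In check: yes, from the white queen on g1.
King squares — g1: attacked by Nf3; g2: attacked by Qg1; h2: attacked by Qg1.
Legal moves for Black: none.
In check with no legal moves → checkmate.

checkmate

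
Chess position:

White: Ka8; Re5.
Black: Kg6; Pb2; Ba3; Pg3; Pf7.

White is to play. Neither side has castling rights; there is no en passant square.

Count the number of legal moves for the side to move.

White to move; king on a8.
In check: no.
Legal moves: Kb8, Kb7, Ka7, Re8, Re7, Re6+, Rh5, Rg5+, Rf5, Rd5, Rc5, Rb5, Ra5, Re4, Re3, Re2, Re1.
Count: 17.

17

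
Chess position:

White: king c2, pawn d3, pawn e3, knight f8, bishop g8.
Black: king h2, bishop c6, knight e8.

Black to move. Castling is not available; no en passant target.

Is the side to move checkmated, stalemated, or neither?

neither

Black to move; black king on h2.
In check: no.
Legal moves for Black include: Ng7, Nc7, Nf6, Nd6, Ba8, Bd7, Bb7, Bd5, Bb5, Be4, Ba4+, Bf3, Bg2, Bh1, Kh3, Kg3, Kg2, Kh1, ... (list truncated; more exist).
Black has legal moves and is not in check → neither.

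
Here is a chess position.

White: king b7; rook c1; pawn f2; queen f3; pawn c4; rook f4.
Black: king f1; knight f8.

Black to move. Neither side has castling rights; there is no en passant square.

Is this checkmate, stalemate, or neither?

Black to move; black king on f1.
In check: yes, from the white rook on c1.
King squares — e1: attacked by Rc1; g1: attacked by Rc1; e2: attacked by Qf3; f2: attacked by Qf3; g2: attacked by Qf3.
Legal moves for Black: none.
In check with no legal moves → checkmate.

checkmate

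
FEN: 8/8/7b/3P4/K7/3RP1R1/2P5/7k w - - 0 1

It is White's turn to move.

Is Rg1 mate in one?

no

After Rg1: black king on h1; in check: yes, from the white rook on g1.
Black has 2 legal replies: Kh2, Kxg1.
In check but a legal move exists → not checkmate.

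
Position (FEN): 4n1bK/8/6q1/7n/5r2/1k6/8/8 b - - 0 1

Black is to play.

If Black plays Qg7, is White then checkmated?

After Qg7: white king on h8; in check: yes, from the black queen on g7.
King squares — g7: attacked by Nh5; h7: attacked by Qg7; g8: attacked by Qg7.
White has no legal moves → checkmate.

yes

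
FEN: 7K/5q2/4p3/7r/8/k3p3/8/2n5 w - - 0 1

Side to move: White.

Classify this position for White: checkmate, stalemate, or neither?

checkmate

White to move; white king on h8.
In check: yes, from the black rook on h5.
King squares — g7: attacked by Qf7; h7: attacked by Rh5; g8: attacked by Qf7.
Legal moves for White: none.
In check with no legal moves → checkmate.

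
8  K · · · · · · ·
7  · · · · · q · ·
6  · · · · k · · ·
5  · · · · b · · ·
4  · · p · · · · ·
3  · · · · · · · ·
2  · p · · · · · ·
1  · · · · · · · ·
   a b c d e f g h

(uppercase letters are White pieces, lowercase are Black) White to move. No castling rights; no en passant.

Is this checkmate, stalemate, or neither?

stalemate

White to move; white king on a8.
In check: no.
King squares — a7: attacked by Qf7; b7: attacked by Qf7; b8: attacked by Be5.
Legal moves for White: none.
Not in check and no legal moves → stalemate.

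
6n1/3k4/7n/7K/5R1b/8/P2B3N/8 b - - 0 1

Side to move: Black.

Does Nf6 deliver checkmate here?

no

After Nf6: white king on h5; in check: yes, from the black knight on f6.
White has 4 legal replies: Kxh6, Kg6, Kxh4, Rxf6.
In check but a legal move exists → not checkmate.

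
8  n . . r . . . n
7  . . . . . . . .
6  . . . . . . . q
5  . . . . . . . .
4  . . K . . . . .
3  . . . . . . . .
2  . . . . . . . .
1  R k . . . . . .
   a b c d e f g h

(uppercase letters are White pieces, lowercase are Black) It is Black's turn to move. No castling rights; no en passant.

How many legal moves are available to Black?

3

Black to move; king on b1.
In check: yes, from the white rook on a1.
Legal moves: Kc2, Kb2, Kxa1.
Count: 3.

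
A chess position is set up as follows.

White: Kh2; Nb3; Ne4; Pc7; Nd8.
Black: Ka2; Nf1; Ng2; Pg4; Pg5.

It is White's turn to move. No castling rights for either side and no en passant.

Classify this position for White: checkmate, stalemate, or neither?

White to move; white king on h2.
In check: yes, from the black knight on f1.
King squares — g1: available; h1: available; g2: available; g3: attacked by Nf1; h3: attacked by Pg4.
Legal moves for White: Kxg2, Kh1, Kg1.
White is in check but has 3 legal moves → neither.

neither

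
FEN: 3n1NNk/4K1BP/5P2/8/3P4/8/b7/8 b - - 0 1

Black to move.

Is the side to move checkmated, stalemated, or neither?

Black to move; black king on h8.
In check: yes, from the white bishop on g7.
King squares — g7: attacked by Pf6; h7: attacked by Nf8; g8: attacked by Ph7.
Legal moves for Black: none.
In check with no legal moves → checkmate.

checkmate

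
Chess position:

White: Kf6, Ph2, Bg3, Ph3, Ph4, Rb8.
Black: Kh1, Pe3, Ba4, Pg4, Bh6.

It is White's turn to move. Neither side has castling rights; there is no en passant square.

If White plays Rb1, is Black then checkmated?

no

After Rb1: black king on h1; in check: yes, from the white rook on b1.
Black has 2 legal replies: Kg2, Bd1.
In check but a legal move exists → not checkmate.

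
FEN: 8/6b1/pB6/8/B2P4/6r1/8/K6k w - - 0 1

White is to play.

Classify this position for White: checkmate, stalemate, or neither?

White to move; white king on a1.
In check: no.
Legal moves for White: Bd8, Bc7, Ba7, Bc5, Ba5, Be8, Bd7, Bc6+, Bb5, Bb3, Bc2, Bd1, Kb2, Ka2, Kb1.
White has 15 legal moves and is not in check → neither.

neither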